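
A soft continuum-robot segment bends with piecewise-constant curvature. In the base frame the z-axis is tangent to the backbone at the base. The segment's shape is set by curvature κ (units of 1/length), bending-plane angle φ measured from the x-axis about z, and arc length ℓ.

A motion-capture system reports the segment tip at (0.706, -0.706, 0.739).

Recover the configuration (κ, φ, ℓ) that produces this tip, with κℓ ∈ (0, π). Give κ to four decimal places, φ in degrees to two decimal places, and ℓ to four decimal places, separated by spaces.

1.2942 315.00 1.4428

ρ = √(x²+y²) = √(0.706² + -0.706²) = 0.99843
φ = atan2(y, x) mod 360° = atan2(-0.706, 0.706) = 315.0000°
|p|² = ρ² + z² = 0.99843² + 0.739² = 1.54299
κ = 2ρ / |p|² = 2×0.99843 / 1.54299 = 1.29415
θ = 2·atan2(ρ, z) = 2·atan2(0.99843, 0.739) = 1.86725 rad
ℓ = θ/κ = 1.86725/1.29415 = 1.44283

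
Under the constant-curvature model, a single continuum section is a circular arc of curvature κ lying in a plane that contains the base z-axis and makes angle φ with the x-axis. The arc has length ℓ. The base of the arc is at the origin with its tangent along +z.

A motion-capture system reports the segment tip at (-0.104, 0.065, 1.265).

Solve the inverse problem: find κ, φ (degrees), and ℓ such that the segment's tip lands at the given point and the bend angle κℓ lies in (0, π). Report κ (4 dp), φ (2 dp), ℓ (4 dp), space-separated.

0.1519 147.99 1.2729

ρ = √(x²+y²) = √(-0.104² + 0.065²) = 0.12264
φ = atan2(y, x) mod 360° = atan2(0.065, -0.104) = 147.9946°
|p|² = ρ² + z² = 0.12264² + 1.265² = 1.61527
κ = 2ρ / |p|² = 2×0.12264 / 1.61527 = 0.15185
θ = 2·atan2(ρ, z) = 2·atan2(0.12264, 1.265) = 0.19330 rad
ℓ = θ/κ = 0.19330/0.15185 = 1.27291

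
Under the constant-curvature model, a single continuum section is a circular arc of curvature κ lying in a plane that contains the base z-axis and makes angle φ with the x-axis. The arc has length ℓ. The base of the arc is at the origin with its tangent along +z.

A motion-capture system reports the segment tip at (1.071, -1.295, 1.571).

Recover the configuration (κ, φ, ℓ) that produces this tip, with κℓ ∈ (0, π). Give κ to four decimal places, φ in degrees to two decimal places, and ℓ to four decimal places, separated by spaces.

ρ = √(x²+y²) = √(1.071² + -1.295²) = 1.68050
φ = atan2(y, x) mod 360° = atan2(-1.295, 1.071) = 309.5917°
|p|² = ρ² + z² = 1.68050² + 1.571² = 5.29211
κ = 2ρ / |p|² = 2×1.68050 / 5.29211 = 0.63510
θ = 2·atan2(ρ, z) = 2·atan2(1.68050, 1.571) = 1.63812 rad
ℓ = θ/κ = 1.63812/0.63510 = 2.57933

0.6351 309.59 2.5793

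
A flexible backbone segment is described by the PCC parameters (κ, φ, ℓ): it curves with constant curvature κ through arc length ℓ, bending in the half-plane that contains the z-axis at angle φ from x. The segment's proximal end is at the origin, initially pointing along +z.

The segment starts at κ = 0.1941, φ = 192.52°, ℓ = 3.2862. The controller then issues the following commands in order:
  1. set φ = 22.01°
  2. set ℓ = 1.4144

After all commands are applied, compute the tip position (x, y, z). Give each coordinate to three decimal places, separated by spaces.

initial: κ=0.1941, φ=192.52°, ℓ=3.2862
cmd 1: set φ=22.01° → (κ,φ,ℓ)=(0.1941,22.01°,3.2862) → tip=(0.9392,0.3796,3.0679)
cmd 2: set ℓ=1.4144 → (κ,φ,ℓ)=(0.1941,22.01°,1.4144) → tip=(0.1789,0.0723,1.3967)

0.179 0.072 1.397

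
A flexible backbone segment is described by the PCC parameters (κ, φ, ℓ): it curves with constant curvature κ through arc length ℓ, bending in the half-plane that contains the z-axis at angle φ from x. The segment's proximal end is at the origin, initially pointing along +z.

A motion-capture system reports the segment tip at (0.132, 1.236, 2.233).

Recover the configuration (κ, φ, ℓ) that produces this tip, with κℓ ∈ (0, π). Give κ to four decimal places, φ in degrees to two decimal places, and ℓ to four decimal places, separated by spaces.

ρ = √(x²+y²) = √(0.132² + 1.236²) = 1.24303
φ = atan2(y, x) mod 360° = atan2(1.236, 0.132) = 83.9041°
|p|² = ρ² + z² = 1.24303² + 2.233² = 6.53141
κ = 2ρ / |p|² = 2×1.24303 / 6.53141 = 0.38063
θ = 2·atan2(ρ, z) = 2·atan2(1.24303, 2.233) = 1.01589 rad
ℓ = θ/κ = 1.01589/0.38063 = 2.66896

0.3806 83.90 2.6690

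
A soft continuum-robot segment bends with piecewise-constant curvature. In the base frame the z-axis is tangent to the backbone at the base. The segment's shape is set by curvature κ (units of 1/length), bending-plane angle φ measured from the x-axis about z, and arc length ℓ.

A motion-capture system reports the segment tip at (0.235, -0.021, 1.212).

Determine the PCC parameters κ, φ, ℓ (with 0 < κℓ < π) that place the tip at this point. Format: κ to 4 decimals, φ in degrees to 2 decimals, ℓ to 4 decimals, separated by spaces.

ρ = √(x²+y²) = √(0.235² + -0.021²) = 0.23594
φ = atan2(y, x) mod 360° = atan2(-0.021, 0.235) = 354.8935°
|p|² = ρ² + z² = 0.23594² + 1.212² = 1.52461
κ = 2ρ / |p|² = 2×0.23594 / 1.52461 = 0.30950
θ = 2·atan2(ρ, z) = 2·atan2(0.23594, 1.212) = 0.38452 rad
ℓ = θ/κ = 0.38452/0.30950 = 1.24239

0.3095 354.89 1.2424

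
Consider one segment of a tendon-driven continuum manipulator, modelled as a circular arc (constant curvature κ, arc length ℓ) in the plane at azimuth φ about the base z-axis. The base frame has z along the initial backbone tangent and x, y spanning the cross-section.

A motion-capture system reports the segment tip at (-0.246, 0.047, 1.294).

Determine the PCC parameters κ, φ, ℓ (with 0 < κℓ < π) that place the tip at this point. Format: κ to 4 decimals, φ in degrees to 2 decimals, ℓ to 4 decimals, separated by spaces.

ρ = √(x²+y²) = √(-0.246² + 0.047²) = 0.25045
φ = atan2(y, x) mod 360° = atan2(0.047, -0.246) = 169.1836°
|p|² = ρ² + z² = 0.25045² + 1.294² = 1.73716
κ = 2ρ / |p|² = 2×0.25045 / 1.73716 = 0.28834
θ = 2·atan2(ρ, z) = 2·atan2(0.25045, 1.294) = 0.38237 rad
ℓ = θ/κ = 0.38237/0.28834 = 1.32608

0.2883 169.18 1.3261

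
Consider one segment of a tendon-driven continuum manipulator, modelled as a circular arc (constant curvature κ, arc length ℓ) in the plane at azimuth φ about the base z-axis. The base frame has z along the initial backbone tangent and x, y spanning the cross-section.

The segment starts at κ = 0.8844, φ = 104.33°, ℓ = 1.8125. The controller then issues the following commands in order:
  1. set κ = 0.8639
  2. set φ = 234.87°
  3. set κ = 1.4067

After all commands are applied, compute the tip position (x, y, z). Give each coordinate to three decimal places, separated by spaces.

initial: κ=0.8844, φ=104.33°, ℓ=1.8125
cmd 1: set κ=0.8639 → (κ,φ,ℓ)=(0.8639,104.33°,1.8125) → tip=(-0.2851,1.1159,1.1575)
cmd 2: set φ=234.87° → (κ,φ,ℓ)=(0.8639,234.87°,1.8125) → tip=(-0.6628,-0.9420,1.1575)
cmd 3: set κ=1.4067 → (κ,φ,ℓ)=(1.4067,234.87°,1.8125) → tip=(-0.7485,-1.0639,0.3967)

-0.749 -1.064 0.397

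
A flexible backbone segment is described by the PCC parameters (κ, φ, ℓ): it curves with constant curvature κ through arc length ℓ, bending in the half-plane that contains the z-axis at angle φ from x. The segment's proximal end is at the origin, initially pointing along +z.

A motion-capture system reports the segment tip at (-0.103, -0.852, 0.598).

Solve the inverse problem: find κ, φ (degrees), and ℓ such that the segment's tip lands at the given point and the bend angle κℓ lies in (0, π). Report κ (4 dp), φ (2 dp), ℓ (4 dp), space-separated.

1.5688 263.11 1.2267

ρ = √(x²+y²) = √(-0.103² + -0.852²) = 0.85820
φ = atan2(y, x) mod 360° = atan2(-0.852, -0.103) = 263.1068°
|p|² = ρ² + z² = 0.85820² + 0.598² = 1.09412
κ = 2ρ / |p|² = 2×0.85820 / 1.09412 = 1.56876
θ = 2·atan2(ρ, z) = 2·atan2(0.85820, 0.598) = 1.92444 rad
ℓ = θ/κ = 1.92444/1.56876 = 1.22672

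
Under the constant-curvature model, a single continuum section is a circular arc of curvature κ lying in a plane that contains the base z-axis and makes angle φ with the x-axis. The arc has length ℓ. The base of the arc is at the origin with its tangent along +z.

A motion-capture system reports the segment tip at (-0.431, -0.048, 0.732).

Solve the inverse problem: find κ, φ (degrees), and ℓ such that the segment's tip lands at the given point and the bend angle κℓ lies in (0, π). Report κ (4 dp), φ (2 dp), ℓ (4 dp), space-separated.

1.1982 186.35 0.8928

ρ = √(x²+y²) = √(-0.431² + -0.048²) = 0.43366
φ = atan2(y, x) mod 360° = atan2(-0.048, -0.431) = 186.3548°
|p|² = ρ² + z² = 0.43366² + 0.732² = 0.72389
κ = 2ρ / |p|² = 2×0.43366 / 0.72389 = 1.19815
θ = 2·atan2(ρ, z) = 2·atan2(0.43366, 0.732) = 1.06968 rad
ℓ = θ/κ = 1.06968/1.19815 = 0.89278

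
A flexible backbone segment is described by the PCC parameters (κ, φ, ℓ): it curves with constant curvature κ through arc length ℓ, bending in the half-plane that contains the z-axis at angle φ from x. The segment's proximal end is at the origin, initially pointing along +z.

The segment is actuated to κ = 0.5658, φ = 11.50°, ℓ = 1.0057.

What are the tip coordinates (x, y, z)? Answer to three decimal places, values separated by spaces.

θ = κ·ℓ = 0.5658 × 1.0057 = 0.56903 rad
ρ = (1 − cos θ)/κ = (1 − 0.84243)/0.5658 = 0.27850
z = sin θ / κ = 0.53881/0.5658 = 0.95230
x = ρ cos φ = 0.27850 × cos(11.50°) = 0.27291
y = ρ sin φ = 0.27850 × sin(11.50°) = 0.05552

0.273 0.056 0.952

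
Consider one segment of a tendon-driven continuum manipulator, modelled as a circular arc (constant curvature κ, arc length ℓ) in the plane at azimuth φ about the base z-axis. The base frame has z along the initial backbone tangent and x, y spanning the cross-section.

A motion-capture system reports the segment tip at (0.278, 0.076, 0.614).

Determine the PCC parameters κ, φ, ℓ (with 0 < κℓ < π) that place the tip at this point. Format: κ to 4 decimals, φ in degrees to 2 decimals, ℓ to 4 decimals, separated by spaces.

ρ = √(x²+y²) = √(0.278² + 0.076²) = 0.28820
φ = atan2(y, x) mod 360° = atan2(0.076, 0.278) = 15.2900°
|p|² = ρ² + z² = 0.28820² + 0.614² = 0.46006
κ = 2ρ / |p|² = 2×0.28820 / 0.46006 = 1.25290
θ = 2·atan2(ρ, z) = 2·atan2(0.28820, 0.614) = 0.87771 rad
ℓ = θ/κ = 0.87771/1.25290 = 0.70055

1.2529 15.29 0.7005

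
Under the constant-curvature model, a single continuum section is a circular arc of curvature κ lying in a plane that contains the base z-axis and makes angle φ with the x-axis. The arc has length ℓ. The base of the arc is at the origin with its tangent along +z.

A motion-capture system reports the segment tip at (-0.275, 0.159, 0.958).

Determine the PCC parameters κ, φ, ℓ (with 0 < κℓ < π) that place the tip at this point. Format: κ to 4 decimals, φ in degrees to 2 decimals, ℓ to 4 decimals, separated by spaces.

0.6237 149.96 1.0267

ρ = √(x²+y²) = √(-0.275² + 0.159²) = 0.31766
φ = atan2(y, x) mod 360° = atan2(0.159, -0.275) = 149.9643°
|p|² = ρ² + z² = 0.31766² + 0.958² = 1.01867
κ = 2ρ / |p|² = 2×0.31766 / 1.01867 = 0.62367
θ = 2·atan2(ρ, z) = 2·atan2(0.31766, 0.958) = 0.64035 rad
ℓ = θ/κ = 0.64035/0.62367 = 1.02674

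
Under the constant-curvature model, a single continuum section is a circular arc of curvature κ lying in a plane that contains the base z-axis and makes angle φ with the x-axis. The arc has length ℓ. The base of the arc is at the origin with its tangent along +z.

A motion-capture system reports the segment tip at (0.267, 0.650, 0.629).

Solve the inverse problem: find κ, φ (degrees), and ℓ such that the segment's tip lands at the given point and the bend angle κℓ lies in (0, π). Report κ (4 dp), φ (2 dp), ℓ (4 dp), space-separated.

1.5801 67.67 1.0641

ρ = √(x²+y²) = √(0.267² + 0.650²) = 0.70270
φ = atan2(y, x) mod 360° = atan2(0.650, 0.267) = 67.6686°
|p|² = ρ² + z² = 0.70270² + 0.629² = 0.88943
κ = 2ρ / |p|² = 2×0.70270 / 0.88943 = 1.58012
θ = 2·atan2(ρ, z) = 2·atan2(0.70270, 0.629) = 1.68137 rad
ℓ = θ/κ = 1.68137/1.58012 = 1.06408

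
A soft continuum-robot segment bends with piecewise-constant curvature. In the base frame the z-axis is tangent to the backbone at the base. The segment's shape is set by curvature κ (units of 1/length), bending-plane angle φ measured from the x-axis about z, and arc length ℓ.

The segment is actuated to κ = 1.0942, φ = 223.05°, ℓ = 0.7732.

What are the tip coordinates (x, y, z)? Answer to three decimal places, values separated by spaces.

-0.225 -0.210 0.684

θ = κ·ℓ = 1.0942 × 0.7732 = 0.84604 rad
ρ = (1 − cos θ)/κ = (1 − 0.66296)/1.0942 = 0.30803
z = sin θ / κ = 0.74866/1.0942 = 0.68421
x = ρ cos φ = 0.30803 × cos(223.05°) = -0.22509
y = ρ sin φ = 0.30803 × sin(223.05°) = -0.21027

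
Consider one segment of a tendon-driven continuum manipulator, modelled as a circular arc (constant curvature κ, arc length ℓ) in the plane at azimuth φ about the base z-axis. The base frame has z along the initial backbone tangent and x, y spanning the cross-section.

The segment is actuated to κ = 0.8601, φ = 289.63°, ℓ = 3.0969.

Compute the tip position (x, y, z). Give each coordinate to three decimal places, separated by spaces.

θ = κ·ℓ = 0.8601 × 3.0969 = 2.66364 rad
ρ = (1 − cos θ)/κ = (1 − -0.88794)/0.8601 = 2.19502
z = sin θ / κ = 0.45996/0.8601 = 0.53477
x = ρ cos φ = 2.19502 × cos(289.63°) = 0.73741
y = ρ sin φ = 2.19502 × sin(289.63°) = -2.06745

0.737 -2.067 0.535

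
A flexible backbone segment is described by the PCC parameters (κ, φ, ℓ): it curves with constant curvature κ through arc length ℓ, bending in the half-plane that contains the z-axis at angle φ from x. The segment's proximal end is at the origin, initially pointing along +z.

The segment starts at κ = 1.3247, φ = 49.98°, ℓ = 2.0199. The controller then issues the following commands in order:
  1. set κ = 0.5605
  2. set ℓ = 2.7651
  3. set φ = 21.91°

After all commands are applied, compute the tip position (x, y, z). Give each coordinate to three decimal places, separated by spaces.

1.621 0.652 1.784

initial: κ=1.3247, φ=49.98°, ℓ=2.0199
cmd 1: set κ=0.5605 → (κ,φ,ℓ)=(0.5605,49.98°,2.0199) → tip=(0.6600,0.7860,1.6152)
cmd 2: set ℓ=2.7651 → (κ,φ,ℓ)=(0.5605,49.98°,2.7651) → tip=(1.1232,1.3377,1.7837)
cmd 3: set φ=21.91° → (κ,φ,ℓ)=(0.5605,21.91°,2.7651) → tip=(1.6206,0.6518,1.7837)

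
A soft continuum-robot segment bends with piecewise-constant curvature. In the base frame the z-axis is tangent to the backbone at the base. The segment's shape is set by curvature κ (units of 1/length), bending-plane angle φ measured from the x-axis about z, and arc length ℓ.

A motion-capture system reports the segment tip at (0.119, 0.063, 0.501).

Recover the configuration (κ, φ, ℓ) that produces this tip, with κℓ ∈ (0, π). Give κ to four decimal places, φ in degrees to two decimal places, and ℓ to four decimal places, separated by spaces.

1.0006 27.90 0.5248

ρ = √(x²+y²) = √(0.119² + 0.063²) = 0.13465
φ = atan2(y, x) mod 360° = atan2(0.063, 0.119) = 27.8973°
|p|² = ρ² + z² = 0.13465² + 0.501² = 0.26913
κ = 2ρ / |p|² = 2×0.13465 / 0.26913 = 1.00061
θ = 2·atan2(ρ, z) = 2·atan2(0.13465, 0.501) = 0.52511 rad
ℓ = θ/κ = 0.52511/1.00061 = 0.52479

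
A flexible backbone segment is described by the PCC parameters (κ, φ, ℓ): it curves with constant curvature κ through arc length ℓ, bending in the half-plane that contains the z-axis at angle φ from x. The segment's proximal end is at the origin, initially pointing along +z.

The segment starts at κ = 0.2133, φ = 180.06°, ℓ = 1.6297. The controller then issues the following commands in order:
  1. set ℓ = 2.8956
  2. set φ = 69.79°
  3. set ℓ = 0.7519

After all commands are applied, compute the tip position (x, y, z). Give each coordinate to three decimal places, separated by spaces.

initial: κ=0.2133, φ=180.06°, ℓ=1.6297
cmd 1: set ℓ=2.8956 → (κ,φ,ℓ)=(0.2133,180.06°,2.8956) → tip=(-0.8661,-0.0009,2.7150)
cmd 2: set φ=69.79° → (κ,φ,ℓ)=(0.2133,69.79°,2.8956) → tip=(0.2992,0.8128,2.7150)
cmd 3: set ℓ=0.7519 → (κ,φ,ℓ)=(0.2133,69.79°,0.7519) → tip=(0.0208,0.0565,0.7487)

0.021 0.056 0.749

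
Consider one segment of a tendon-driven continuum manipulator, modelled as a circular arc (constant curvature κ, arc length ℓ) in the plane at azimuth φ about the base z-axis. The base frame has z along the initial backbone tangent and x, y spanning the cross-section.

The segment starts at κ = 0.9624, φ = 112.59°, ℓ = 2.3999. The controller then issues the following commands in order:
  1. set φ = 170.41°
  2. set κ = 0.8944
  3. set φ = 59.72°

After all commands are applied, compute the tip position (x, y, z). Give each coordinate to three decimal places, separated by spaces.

0.871 1.491 0.938

initial: κ=0.9624, φ=112.59°, ℓ=2.3999
cmd 1: set φ=170.41° → (κ,φ,ℓ)=(0.9624,170.41°,2.3999) → tip=(-1.7145,0.2897,0.7681)
cmd 2: set κ=0.8944 → (κ,φ,ℓ)=(0.8944,170.41°,2.3999) → tip=(-1.7026,0.2877,0.9379)
cmd 3: set φ=59.72° → (κ,φ,ℓ)=(0.8944,59.72°,2.3999) → tip=(0.8707,1.4912,0.9379)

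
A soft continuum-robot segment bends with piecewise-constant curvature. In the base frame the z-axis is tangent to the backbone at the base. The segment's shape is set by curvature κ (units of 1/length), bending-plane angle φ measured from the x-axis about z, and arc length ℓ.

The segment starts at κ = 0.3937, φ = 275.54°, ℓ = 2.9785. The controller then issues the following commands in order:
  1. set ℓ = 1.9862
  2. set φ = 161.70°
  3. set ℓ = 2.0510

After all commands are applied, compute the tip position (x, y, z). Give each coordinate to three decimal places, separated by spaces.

-0.744 0.246 1.835

initial: κ=0.3937, φ=275.54°, ℓ=2.9785
cmd 1: set ℓ=1.9862 → (κ,φ,ℓ)=(0.3937,275.54°,1.9862) → tip=(0.0712,-0.7344,1.7899)
cmd 2: set φ=161.70° → (κ,φ,ℓ)=(0.3937,161.70°,1.9862) → tip=(-0.7005,0.2317,1.7899)
cmd 3: set ℓ=2.0510 → (κ,φ,ℓ)=(0.3937,161.70°,2.0510) → tip=(-0.7444,0.2462,1.8353)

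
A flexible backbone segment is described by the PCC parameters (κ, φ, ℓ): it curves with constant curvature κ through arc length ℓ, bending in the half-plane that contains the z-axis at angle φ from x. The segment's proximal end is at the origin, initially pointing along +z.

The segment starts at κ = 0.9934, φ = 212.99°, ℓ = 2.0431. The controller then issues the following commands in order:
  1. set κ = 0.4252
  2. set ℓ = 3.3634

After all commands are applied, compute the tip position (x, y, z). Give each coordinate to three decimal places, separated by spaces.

-1.696 -1.101 2.329

initial: κ=0.9934, φ=212.99°, ℓ=2.0431
cmd 1: set κ=0.4252 → (κ,φ,ℓ)=(0.4252,212.99°,2.0431) → tip=(-0.6987,-0.4536,1.7956)
cmd 2: set ℓ=3.3634 → (κ,φ,ℓ)=(0.4252,212.99°,3.3634) → tip=(-1.6960,-1.1010,2.3286)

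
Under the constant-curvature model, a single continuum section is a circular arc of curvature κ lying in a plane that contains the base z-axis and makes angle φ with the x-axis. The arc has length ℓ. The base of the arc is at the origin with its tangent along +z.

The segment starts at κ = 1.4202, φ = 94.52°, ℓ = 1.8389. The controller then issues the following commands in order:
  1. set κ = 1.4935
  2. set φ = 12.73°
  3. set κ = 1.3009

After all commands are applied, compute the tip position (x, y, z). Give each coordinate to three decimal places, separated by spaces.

initial: κ=1.4202, φ=94.52°, ℓ=1.8389
cmd 1: set κ=1.4935 → (κ,φ,ℓ)=(1.4935,94.52°,1.8389) → tip=(-0.1015,1.2835,0.2578)
cmd 2: set φ=12.73° → (κ,φ,ℓ)=(1.4935,12.73°,1.8389) → tip=(1.2559,0.2837,0.2578)
cmd 3: set κ=1.3009 → (κ,φ,ℓ)=(1.3009,12.73°,1.8389) → tip=(1.2987,0.2934,0.5236)

1.299 0.293 0.524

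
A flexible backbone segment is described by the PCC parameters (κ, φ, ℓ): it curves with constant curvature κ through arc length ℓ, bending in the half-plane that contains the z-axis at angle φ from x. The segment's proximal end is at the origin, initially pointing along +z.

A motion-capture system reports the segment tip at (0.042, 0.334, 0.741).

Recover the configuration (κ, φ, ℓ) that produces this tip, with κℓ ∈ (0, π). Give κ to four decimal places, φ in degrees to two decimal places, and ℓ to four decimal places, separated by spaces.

1.0164 82.83 0.8391

ρ = √(x²+y²) = √(0.042² + 0.334²) = 0.33663
φ = atan2(y, x) mod 360° = atan2(0.334, 0.042) = 82.8328°
|p|² = ρ² + z² = 0.33663² + 0.741² = 0.66240
κ = 2ρ / |p|² = 2×0.33663 / 0.66240 = 1.01639
θ = 2·atan2(ρ, z) = 2·atan2(0.33663, 0.741) = 0.85283 rad
ℓ = θ/κ = 0.85283/1.01639 = 0.83908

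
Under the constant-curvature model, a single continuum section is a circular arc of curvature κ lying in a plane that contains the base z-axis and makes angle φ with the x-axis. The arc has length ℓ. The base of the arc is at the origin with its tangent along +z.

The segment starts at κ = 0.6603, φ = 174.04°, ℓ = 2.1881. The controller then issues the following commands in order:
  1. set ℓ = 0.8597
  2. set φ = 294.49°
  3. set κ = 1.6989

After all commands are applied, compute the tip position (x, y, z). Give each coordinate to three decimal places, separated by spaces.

initial: κ=0.6603, φ=174.04°, ℓ=2.1881
cmd 1: set ℓ=0.8597 → (κ,φ,ℓ)=(0.6603,174.04°,0.8597) → tip=(-0.2362,0.0247,0.8143)
cmd 2: set φ=294.49° → (κ,φ,ℓ)=(0.6603,294.49°,0.8597) → tip=(0.0985,-0.2162,0.8143)
cmd 3: set κ=1.6989 → (κ,φ,ℓ)=(1.6989,294.49°,0.8597) → tip=(0.2172,-0.4767,0.5850)

0.217 -0.477 0.585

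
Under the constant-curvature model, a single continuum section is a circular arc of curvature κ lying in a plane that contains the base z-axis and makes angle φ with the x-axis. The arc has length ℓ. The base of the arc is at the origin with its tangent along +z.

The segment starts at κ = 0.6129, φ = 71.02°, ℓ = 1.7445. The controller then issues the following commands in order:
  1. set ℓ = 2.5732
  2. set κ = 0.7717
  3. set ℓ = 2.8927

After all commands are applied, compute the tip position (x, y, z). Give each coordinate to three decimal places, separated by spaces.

0.680 1.978 1.023

initial: κ=0.6129, φ=71.02°, ℓ=1.7445
cmd 1: set ℓ=2.5732 → (κ,φ,ℓ)=(0.6129,71.02°,2.5732) → tip=(0.5340,1.5526,1.6316)
cmd 2: set κ=0.7717 → (κ,φ,ℓ)=(0.7717,71.02°,2.5732) → tip=(0.5914,1.7194,1.1859)
cmd 3: set ℓ=2.8927 → (κ,φ,ℓ)=(0.7717,71.02°,2.8927) → tip=(0.6804,1.9781,1.0225)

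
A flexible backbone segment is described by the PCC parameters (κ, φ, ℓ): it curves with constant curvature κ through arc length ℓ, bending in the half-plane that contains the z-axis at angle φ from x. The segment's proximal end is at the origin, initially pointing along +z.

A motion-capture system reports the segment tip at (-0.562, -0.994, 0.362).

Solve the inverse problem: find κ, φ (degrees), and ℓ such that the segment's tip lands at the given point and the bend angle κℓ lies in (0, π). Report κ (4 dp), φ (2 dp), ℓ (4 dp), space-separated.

ρ = √(x²+y²) = √(-0.562² + -0.994²) = 1.14188
φ = atan2(y, x) mod 360° = atan2(-0.994, -0.562) = 240.5165°
|p|² = ρ² + z² = 1.14188² + 0.362² = 1.43492
κ = 2ρ / |p|² = 2×1.14188 / 1.43492 = 1.59155
θ = 2·atan2(ρ, z) = 2·atan2(1.14188, 0.362) = 2.52759 rad
ℓ = θ/κ = 2.52759/1.59155 = 1.58813

1.5915 240.52 1.5881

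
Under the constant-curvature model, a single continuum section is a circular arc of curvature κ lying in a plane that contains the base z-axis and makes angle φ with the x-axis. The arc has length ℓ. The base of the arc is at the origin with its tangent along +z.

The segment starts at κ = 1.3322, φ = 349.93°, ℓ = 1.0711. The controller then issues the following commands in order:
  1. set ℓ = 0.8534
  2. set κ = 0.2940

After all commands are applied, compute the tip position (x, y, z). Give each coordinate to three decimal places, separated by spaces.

initial: κ=1.3322, φ=349.93°, ℓ=1.0711
cmd 1: set ℓ=0.8534 → (κ,φ,ℓ)=(1.3322,349.93°,0.8534) → tip=(0.4284,-0.0761,0.6811)
cmd 2: set κ=0.2940 → (κ,φ,ℓ)=(0.2940,349.93°,0.8534) → tip=(0.1049,-0.0186,0.8445)

0.105 -0.019 0.844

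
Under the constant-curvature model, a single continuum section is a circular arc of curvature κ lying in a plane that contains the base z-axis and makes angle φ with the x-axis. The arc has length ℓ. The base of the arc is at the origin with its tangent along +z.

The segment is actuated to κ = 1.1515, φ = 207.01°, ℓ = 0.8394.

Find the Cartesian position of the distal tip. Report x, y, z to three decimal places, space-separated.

-0.334 -0.170 0.715

θ = κ·ℓ = 1.1515 × 0.8394 = 0.96657 rad
ρ = (1 − cos θ)/κ = (1 − 0.56813)/1.1515 = 0.37505
z = sin θ / κ = 0.82294/1.1515 = 0.71467
x = ρ cos φ = 0.37505 × cos(207.01°) = -0.33415
y = ρ sin φ = 0.37505 × sin(207.01°) = -0.17033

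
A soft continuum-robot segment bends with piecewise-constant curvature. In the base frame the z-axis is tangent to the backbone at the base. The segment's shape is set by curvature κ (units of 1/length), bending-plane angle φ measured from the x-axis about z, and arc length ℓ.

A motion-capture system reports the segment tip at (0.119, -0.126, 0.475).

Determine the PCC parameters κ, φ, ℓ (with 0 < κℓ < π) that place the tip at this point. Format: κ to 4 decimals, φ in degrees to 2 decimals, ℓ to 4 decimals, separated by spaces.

ρ = √(x²+y²) = √(0.119² + -0.126²) = 0.17331
φ = atan2(y, x) mod 360° = atan2(-0.126, 0.119) = 313.3634°
|p|² = ρ² + z² = 0.17331² + 0.475² = 0.25566
κ = 2ρ / |p|² = 2×0.17331 / 0.25566 = 1.35579
θ = 2·atan2(ρ, z) = 2·atan2(0.17331, 0.475) = 0.69972 rad
ℓ = θ/κ = 0.69972/1.35579 = 0.51609

1.3558 313.36 0.5161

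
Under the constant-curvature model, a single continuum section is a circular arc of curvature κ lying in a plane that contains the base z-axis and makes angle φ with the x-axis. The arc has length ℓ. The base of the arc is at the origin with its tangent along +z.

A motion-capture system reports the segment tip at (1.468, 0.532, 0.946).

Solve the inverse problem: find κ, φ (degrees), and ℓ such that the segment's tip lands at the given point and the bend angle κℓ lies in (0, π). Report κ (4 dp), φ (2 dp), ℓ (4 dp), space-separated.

ρ = √(x²+y²) = √(1.468² + 0.532²) = 1.56142
φ = atan2(y, x) mod 360° = atan2(0.532, 1.468) = 19.9204°
|p|² = ρ² + z² = 1.56142² + 0.946² = 3.33296
κ = 2ρ / |p|² = 2×1.56142 / 3.33296 = 0.93696
θ = 2·atan2(ρ, z) = 2·atan2(1.56142, 0.946) = 2.05216 rad
ℓ = θ/κ = 2.05216/0.93696 = 2.19024

0.9370 19.92 2.1902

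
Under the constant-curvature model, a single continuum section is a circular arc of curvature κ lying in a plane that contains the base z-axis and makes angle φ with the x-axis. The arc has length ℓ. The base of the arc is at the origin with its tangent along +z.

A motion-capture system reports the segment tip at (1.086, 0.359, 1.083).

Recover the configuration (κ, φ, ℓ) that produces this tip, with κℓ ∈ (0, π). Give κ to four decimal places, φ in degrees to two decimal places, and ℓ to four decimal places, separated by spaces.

0.9220 18.29 1.7629

ρ = √(x²+y²) = √(1.086² + 0.359²) = 1.14380
φ = atan2(y, x) mod 360° = atan2(0.359, 1.086) = 18.2924°
|p|² = ρ² + z² = 1.14380² + 1.083² = 2.48117
κ = 2ρ / |p|² = 2×1.14380 / 2.48117 = 0.92199
θ = 2·atan2(ρ, z) = 2·atan2(1.14380, 1.083) = 1.62539 rad
ℓ = θ/κ = 1.62539/0.92199 = 1.76292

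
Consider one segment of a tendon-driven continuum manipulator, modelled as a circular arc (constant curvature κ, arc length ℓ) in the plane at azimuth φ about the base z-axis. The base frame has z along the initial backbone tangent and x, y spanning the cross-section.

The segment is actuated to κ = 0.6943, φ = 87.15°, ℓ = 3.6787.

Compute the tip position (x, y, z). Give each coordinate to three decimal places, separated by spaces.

0.131 2.636 0.798

θ = κ·ℓ = 0.6943 × 3.6787 = 2.55412 rad
ρ = (1 − cos θ)/κ = (1 − -0.83234)/0.6943 = 2.63913
z = sin θ / κ = 0.55426/0.6943 = 0.79830
x = ρ cos φ = 2.63913 × cos(87.15°) = 0.13122
y = ρ sin φ = 2.63913 × sin(87.15°) = 2.63586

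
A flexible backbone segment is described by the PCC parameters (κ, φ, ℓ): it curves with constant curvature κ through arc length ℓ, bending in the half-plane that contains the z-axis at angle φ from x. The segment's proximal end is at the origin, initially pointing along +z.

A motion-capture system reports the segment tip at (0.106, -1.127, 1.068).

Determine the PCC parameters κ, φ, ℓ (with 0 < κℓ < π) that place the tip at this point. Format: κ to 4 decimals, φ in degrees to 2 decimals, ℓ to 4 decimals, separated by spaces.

0.9347 275.37 1.7427

ρ = √(x²+y²) = √(0.106² + -1.127²) = 1.13197
φ = atan2(y, x) mod 360° = atan2(-1.127, 0.106) = 275.3731°
|p|² = ρ² + z² = 1.13197² + 1.068² = 2.42199
κ = 2ρ / |p|² = 2×1.13197 / 2.42199 = 0.93475
θ = 2·atan2(ρ, z) = 2·atan2(1.13197, 1.068) = 1.62894 rad
ℓ = θ/κ = 1.62894/0.93475 = 1.74265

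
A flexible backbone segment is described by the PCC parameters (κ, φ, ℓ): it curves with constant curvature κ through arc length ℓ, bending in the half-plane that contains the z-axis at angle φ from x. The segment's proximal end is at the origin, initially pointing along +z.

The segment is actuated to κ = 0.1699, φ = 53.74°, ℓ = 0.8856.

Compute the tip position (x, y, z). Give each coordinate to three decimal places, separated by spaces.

θ = κ·ℓ = 0.1699 × 0.8856 = 0.15046 rad
ρ = (1 − cos θ)/κ = (1 − 0.98870)/0.1699 = 0.06650
z = sin θ / κ = 0.14990/0.1699 = 0.88226
x = ρ cos φ = 0.06650 × cos(53.74°) = 0.03933
y = ρ sin φ = 0.06650 × sin(53.74°) = 0.05362

0.039 0.054 0.882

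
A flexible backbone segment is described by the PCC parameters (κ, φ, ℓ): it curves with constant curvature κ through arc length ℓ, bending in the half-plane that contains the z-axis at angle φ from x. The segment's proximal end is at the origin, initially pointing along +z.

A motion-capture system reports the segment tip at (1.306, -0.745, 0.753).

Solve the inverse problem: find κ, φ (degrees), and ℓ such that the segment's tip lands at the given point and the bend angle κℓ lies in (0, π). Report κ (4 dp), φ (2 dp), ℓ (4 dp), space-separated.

ρ = √(x²+y²) = √(1.306² + -0.745²) = 1.50355
φ = atan2(y, x) mod 360° = atan2(-0.745, 1.306) = 330.2977°
|p|² = ρ² + z² = 1.50355² + 0.753² = 2.82767
κ = 2ρ / |p|² = 2×1.50355 / 2.82767 = 1.06345
θ = 2·atan2(ρ, z) = 2·atan2(1.50355, 0.753) = 2.21299 rad
ℓ = θ/κ = 2.21299/1.06345 = 2.08095

1.0635 330.30 2.0809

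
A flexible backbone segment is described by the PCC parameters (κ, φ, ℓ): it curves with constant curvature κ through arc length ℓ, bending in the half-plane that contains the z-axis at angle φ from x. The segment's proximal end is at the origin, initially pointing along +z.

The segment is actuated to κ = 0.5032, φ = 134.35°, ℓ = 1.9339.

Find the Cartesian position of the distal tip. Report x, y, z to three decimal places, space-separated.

θ = κ·ℓ = 0.5032 × 1.9339 = 0.97314 rad
ρ = (1 − cos θ)/κ = (1 − 0.56271)/0.5032 = 0.86902
z = sin θ / κ = 0.82666/0.5032 = 1.64280
x = ρ cos φ = 0.86902 × cos(134.35°) = -0.60748
y = ρ sin φ = 0.86902 × sin(134.35°) = 0.62142

-0.607 0.621 1.643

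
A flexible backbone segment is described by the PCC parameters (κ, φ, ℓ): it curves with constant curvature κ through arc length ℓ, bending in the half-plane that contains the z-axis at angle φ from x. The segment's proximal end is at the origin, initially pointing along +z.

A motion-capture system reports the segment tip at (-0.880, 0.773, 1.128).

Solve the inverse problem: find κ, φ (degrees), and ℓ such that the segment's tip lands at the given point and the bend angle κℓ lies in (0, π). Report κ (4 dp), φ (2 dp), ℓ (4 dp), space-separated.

0.8859 138.70 1.8156

ρ = √(x²+y²) = √(-0.880² + 0.773²) = 1.17129
φ = atan2(y, x) mod 360° = atan2(0.773, -0.880) = 138.7036°
|p|² = ρ² + z² = 1.17129² + 1.128² = 2.64431
κ = 2ρ / |p|² = 2×1.17129 / 2.64431 = 0.88590
θ = 2·atan2(ρ, z) = 2·atan2(1.17129, 1.128) = 1.60845 rad
ℓ = θ/κ = 1.60845/0.88590 = 1.81562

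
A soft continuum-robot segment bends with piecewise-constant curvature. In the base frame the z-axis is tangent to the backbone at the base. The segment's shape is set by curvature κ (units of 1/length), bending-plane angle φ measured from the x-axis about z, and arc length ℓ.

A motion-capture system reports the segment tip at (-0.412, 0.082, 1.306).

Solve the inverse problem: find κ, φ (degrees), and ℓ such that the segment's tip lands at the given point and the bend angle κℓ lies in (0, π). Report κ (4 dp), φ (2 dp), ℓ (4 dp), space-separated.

ρ = √(x²+y²) = √(-0.412² + 0.082²) = 0.42008
φ = atan2(y, x) mod 360° = atan2(0.082, -0.412) = 168.7436°
|p|² = ρ² + z² = 0.42008² + 1.306² = 1.88210
κ = 2ρ / |p|² = 2×0.42008 / 1.88210 = 0.44640
θ = 2·atan2(ρ, z) = 2·atan2(0.42008, 1.306) = 0.62241 rad
ℓ = θ/κ = 0.62241/0.44640 = 1.39429

0.4464 168.74 1.3943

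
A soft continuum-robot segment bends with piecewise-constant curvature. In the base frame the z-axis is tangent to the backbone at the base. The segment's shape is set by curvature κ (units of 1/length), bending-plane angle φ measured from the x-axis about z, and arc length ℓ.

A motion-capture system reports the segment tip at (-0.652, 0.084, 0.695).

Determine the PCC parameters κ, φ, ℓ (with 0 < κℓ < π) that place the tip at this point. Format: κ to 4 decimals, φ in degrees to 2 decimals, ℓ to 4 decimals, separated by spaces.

1.4366 172.66 1.0547

ρ = √(x²+y²) = √(-0.652² + 0.084²) = 0.65739
φ = atan2(y, x) mod 360° = atan2(0.084, -0.652) = 172.6588°
|p|² = ρ² + z² = 0.65739² + 0.695² = 0.91518
κ = 2ρ / |p|² = 2×0.65739 / 0.91518 = 1.43662
θ = 2·atan2(ρ, z) = 2·atan2(0.65739, 0.695) = 1.51519 rad
ℓ = θ/κ = 1.51519/1.43662 = 1.05469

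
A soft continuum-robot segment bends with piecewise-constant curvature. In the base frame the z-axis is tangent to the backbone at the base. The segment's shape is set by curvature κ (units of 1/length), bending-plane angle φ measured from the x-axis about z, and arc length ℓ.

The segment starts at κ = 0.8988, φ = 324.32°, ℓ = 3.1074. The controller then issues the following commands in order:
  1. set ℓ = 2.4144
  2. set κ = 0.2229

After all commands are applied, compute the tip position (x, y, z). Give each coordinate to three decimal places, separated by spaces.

0.515 -0.370 2.300

initial: κ=0.8988, φ=324.32°, ℓ=3.1074
cmd 1: set ℓ=2.4144 → (κ,φ,ℓ)=(0.8988,324.32°,2.4144) → tip=(1.4135,-1.0149,0.9187)
cmd 2: set κ=0.2229 → (κ,φ,ℓ)=(0.2229,324.32°,2.4144) → tip=(0.5151,-0.3699,2.2995)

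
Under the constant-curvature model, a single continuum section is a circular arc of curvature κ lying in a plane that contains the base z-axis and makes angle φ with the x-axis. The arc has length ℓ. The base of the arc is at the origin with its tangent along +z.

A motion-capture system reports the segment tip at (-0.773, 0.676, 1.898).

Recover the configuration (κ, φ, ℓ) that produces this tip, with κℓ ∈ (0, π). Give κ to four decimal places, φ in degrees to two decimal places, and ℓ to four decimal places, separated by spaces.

0.4410 138.83 2.2491

ρ = √(x²+y²) = √(-0.773² + 0.676²) = 1.02689
φ = atan2(y, x) mod 360° = atan2(0.676, -0.773) = 138.8298°
|p|² = ρ² + z² = 1.02689² + 1.898² = 4.65691
κ = 2ρ / |p|² = 2×1.02689 / 4.65691 = 0.44102
θ = 2·atan2(ρ, z) = 2·atan2(1.02689, 1.898) = 0.99187 rad
ℓ = θ/κ = 0.99187/0.44102 = 2.24905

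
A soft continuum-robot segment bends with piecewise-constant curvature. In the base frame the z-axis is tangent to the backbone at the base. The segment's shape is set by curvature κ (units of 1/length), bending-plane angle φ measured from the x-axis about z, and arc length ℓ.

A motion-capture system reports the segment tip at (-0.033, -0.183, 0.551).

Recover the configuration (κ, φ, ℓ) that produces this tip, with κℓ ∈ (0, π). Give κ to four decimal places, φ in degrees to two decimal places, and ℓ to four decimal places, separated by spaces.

1.0997 259.78 0.5919

ρ = √(x²+y²) = √(-0.033² + -0.183²) = 0.18595
φ = atan2(y, x) mod 360° = atan2(-0.183, -0.033) = 259.7778°
|p|² = ρ² + z² = 0.18595² + 0.551² = 0.33818
κ = 2ρ / |p|² = 2×0.18595 / 0.33818 = 1.09972
θ = 2·atan2(ρ, z) = 2·atan2(0.18595, 0.551) = 0.65096 rad
ℓ = θ/κ = 0.65096/1.09972 = 0.59193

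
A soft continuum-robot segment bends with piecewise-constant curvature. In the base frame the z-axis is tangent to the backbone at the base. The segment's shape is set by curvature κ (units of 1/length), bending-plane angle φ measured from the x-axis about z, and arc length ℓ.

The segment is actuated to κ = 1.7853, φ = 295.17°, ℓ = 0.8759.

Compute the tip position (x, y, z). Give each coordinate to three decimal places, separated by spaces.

θ = κ·ℓ = 1.7853 × 0.8759 = 1.56374 rad
ρ = (1 − cos θ)/κ = (1 − 0.00705)/1.7853 = 0.55618
z = sin θ / κ = 0.99998/1.7853 = 0.56012
x = ρ cos φ = 0.55618 × cos(295.17°) = 0.23655
y = ρ sin φ = 0.55618 × sin(295.17°) = -0.50337

0.237 -0.503 0.560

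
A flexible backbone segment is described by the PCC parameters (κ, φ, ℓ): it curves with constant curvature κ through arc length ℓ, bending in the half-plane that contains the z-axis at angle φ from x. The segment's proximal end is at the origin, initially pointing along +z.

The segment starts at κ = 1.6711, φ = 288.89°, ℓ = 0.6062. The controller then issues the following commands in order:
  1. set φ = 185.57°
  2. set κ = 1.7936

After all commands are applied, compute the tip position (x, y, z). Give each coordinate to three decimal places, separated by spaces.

-0.297 -0.029 0.494

initial: κ=1.6711, φ=288.89°, ℓ=0.6062
cmd 1: set φ=185.57° → (κ,φ,ℓ)=(1.6711,185.57°,0.6062) → tip=(-0.2803,-0.0273,0.5077)
cmd 2: set κ=1.7936 → (κ,φ,ℓ)=(1.7936,185.57°,0.6062) → tip=(-0.2969,-0.0290,0.4936)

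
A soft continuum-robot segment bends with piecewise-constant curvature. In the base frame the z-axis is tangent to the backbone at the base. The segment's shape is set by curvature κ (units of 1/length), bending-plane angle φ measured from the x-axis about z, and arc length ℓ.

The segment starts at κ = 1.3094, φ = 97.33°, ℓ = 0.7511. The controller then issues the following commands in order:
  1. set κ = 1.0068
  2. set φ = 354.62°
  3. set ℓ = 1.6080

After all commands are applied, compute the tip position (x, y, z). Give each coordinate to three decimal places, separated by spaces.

1.036 -0.098 0.992

initial: κ=1.3094, φ=97.33°, ℓ=0.7511
cmd 1: set κ=1.0068 → (κ,φ,ℓ)=(1.0068,97.33°,0.7511) → tip=(-0.0345,0.2685,0.6815)
cmd 2: set φ=354.62° → (κ,φ,ℓ)=(1.0068,354.62°,0.7511) → tip=(0.2695,-0.0254,0.6815)
cmd 3: set ℓ=1.6080 → (κ,φ,ℓ)=(1.0068,354.62°,1.6080) → tip=(1.0365,-0.0976,0.9921)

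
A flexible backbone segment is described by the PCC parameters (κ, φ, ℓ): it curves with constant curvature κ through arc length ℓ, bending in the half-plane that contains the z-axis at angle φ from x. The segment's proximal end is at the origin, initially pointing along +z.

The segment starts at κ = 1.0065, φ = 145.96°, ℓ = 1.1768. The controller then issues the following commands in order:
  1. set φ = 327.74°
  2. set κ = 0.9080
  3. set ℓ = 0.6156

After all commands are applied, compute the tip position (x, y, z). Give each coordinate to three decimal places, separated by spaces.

initial: κ=1.0065, φ=145.96°, ℓ=1.1768
cmd 1: set φ=327.74° → (κ,φ,ℓ)=(1.0065,327.74°,1.1768) → tip=(0.5236,-0.3305,0.9203)
cmd 2: set κ=0.9080 → (κ,φ,ℓ)=(0.9080,327.74°,1.1768) → tip=(0.4830,-0.3049,0.9653)
cmd 3: set ℓ=0.6156 → (κ,φ,ℓ)=(0.9080,327.74°,0.6156) → tip=(0.1417,-0.0895,0.5840)

0.142 -0.089 0.584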